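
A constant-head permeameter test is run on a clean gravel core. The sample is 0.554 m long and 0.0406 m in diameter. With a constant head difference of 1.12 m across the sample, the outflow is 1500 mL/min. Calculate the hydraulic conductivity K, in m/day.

Cross-sectional area A = π·(d/2)² = π × (0.0406/2)² = 0.001295 m².
Convert discharge: 1500 mL/min = 2.500e-05 m³/s.
Darcy's law rearranged: K = Q·L / (A·Δh) = 2.500e-05 × 0.554 / (0.001295 × 1.12) = 0.009552 m/s = 825.3 m/day.

825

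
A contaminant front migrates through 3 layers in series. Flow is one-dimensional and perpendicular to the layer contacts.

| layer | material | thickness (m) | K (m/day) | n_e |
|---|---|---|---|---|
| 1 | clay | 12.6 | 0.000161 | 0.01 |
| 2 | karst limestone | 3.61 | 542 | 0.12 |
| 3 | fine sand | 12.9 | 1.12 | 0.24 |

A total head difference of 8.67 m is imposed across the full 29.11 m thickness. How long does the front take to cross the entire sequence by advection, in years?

90.3

With flow normal to the layers, continuity requires the same specific discharge q through every layer.
Σ(b_i/K_i) = 12.6/0.000161 + 3.61/542 + 12.9/1.12 = 78272 d.
q = Δh / Σ(b_i/K_i) = 8.67 / 78272 = 0.0001108 m/day.
In each layer the seepage velocity is v_i = q/n_i, so the layer transit time is t_i = b_i·n_i / q:
  layer 1 (clay): t_1 = 12.6 × 0.01 / 0.0001108 = 1138 d
  layer 2 (karst limestone): t_2 = 3.61 × 0.12 / 0.0001108 = 3911 d
  layer 3 (fine sand): t_3 = 12.9 × 0.24 / 0.0001108 = 27951 d
Total t = Σ t_i = 32999 days = 90.35 years.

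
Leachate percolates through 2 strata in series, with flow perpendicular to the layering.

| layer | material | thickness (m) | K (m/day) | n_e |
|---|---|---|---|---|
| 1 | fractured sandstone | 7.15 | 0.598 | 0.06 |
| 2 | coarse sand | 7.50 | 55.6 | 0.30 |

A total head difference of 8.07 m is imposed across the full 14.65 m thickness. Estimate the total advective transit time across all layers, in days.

With flow normal to the layers, continuity requires the same specific discharge q through every layer.
Σ(b_i/K_i) = 7.15/0.598 + 7.50/55.6 = 12.09 d.
q = Δh / Σ(b_i/K_i) = 8.07 / 12.09 = 0.6674 m/day.
In each layer the seepage velocity is v_i = q/n_i, so the layer transit time is t_i = b_i·n_i / q:
  layer 1 (fractured sandstone): t_1 = 7.15 × 0.06 / 0.6674 = 0.6428 d
  layer 2 (coarse sand): t_2 = 7.50 × 0.30 / 0.6674 = 3.371 d
Total t = Σ t_i = 4.014 days.

4.01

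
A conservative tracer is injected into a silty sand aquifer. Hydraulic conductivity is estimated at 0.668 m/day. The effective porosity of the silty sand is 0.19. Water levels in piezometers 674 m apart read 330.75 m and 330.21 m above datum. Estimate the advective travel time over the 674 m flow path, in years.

655

Hydraulic gradient i = (330.75 − 330.21) / 674 = 0.54 / 674 = 0.0008012.
Darcy flux q = K · i = 0.6680 × 0.0008012 = 0.0005352 m/day.
Seepage velocity v = q / n_e = 0.0005352 / 0.19 = 0.002817 m/day.
Travel time t = L / v = 674 / 0.002817 = 2.393e+05 days = 655.1 years.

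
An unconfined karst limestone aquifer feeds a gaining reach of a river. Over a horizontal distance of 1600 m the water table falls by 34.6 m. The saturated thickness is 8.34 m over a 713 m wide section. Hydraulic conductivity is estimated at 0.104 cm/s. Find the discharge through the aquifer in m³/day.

Convert K: 0.104 cm/s × 864 = 89.86 m/day.
Cross-sectional area A = 713 × 8.34 = 5946 m².
Hydraulic gradient i = Δh / L = 34.6 / 1600 = 0.02163.
Darcy's law: Q = K · A · i = 89.86 × 5946 × 0.02163 = 11555 m³/day.

11600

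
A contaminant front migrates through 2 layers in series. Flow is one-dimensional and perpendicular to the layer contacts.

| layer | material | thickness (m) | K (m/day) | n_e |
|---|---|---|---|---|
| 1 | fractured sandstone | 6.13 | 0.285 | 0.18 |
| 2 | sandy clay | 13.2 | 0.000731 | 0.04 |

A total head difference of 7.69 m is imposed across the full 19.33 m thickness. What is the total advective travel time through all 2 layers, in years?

10.5

With flow normal to the layers, continuity requires the same specific discharge q through every layer.
Σ(b_i/K_i) = 6.13/0.285 + 13.2/0.000731 = 18079 d.
q = Δh / Σ(b_i/K_i) = 7.69 / 18079 = 0.0004254 m/day.
In each layer the seepage velocity is v_i = q/n_i, so the layer transit time is t_i = b_i·n_i / q:
  layer 1 (fractured sandstone): t_1 = 6.13 × 0.18 / 0.0004254 = 2594 d
  layer 2 (sandy clay): t_2 = 13.2 × 0.04 / 0.0004254 = 1241 d
Total t = Σ t_i = 3835 days = 10.50 years.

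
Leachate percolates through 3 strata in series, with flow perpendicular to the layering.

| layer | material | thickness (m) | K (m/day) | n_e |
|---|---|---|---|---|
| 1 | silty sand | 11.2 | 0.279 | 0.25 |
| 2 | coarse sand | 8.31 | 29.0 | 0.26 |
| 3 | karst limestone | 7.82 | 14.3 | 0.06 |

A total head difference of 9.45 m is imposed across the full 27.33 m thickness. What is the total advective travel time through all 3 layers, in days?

With flow normal to the layers, continuity requires the same specific discharge q through every layer.
Σ(b_i/K_i) = 11.2/0.279 + 8.31/29.0 + 7.82/14.3 = 40.98 d.
q = Δh / Σ(b_i/K_i) = 9.45 / 40.98 = 0.2306 m/day.
In each layer the seepage velocity is v_i = q/n_i, so the layer transit time is t_i = b_i·n_i / q:
  layer 1 (silty sand): t_1 = 11.2 × 0.25 / 0.2306 = 12.14 d
  layer 2 (coarse sand): t_2 = 8.31 × 0.26 / 0.2306 = 9.369 d
  layer 3 (karst limestone): t_3 = 7.82 × 0.06 / 0.2306 = 2.035 d
Total t = Σ t_i = 23.54 days.

23.5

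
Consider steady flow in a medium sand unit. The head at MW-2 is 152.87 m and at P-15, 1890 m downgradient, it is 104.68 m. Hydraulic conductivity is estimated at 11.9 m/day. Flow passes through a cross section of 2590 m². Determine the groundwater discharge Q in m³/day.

Hydraulic gradient i = (152.87 − 104.68) / 1890 = 48.19 / 1890 = 0.02550.
Darcy's law: Q = K · A · i = 11.90 × 2590 × 0.02550 = 785.9 m³/day.

786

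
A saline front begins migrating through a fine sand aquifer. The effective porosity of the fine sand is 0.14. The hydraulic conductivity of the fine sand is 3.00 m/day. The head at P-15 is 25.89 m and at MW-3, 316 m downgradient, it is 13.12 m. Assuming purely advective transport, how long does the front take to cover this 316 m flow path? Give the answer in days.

365

Hydraulic gradient i = (25.89 − 13.12) / 316 = 12.77 / 316 = 0.04041.
Darcy flux q = K · i = 3.000 × 0.04041 = 0.1212 m/day.
Seepage velocity v = q / n_e = 0.1212 / 0.14 = 0.8660 m/day.
Travel time t = L / v = 316 / 0.8660 = 364.9 days.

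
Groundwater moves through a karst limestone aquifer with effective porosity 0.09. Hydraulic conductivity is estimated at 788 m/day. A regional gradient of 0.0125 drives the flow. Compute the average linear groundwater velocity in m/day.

Hydraulic gradient i = 0.0125.
Darcy flux q = K · i = 788.0 × 0.01250 = 9.850 m/day.
Seepage velocity v = q / n_e = 9.850 / 0.09 = 109.4 m/day.

109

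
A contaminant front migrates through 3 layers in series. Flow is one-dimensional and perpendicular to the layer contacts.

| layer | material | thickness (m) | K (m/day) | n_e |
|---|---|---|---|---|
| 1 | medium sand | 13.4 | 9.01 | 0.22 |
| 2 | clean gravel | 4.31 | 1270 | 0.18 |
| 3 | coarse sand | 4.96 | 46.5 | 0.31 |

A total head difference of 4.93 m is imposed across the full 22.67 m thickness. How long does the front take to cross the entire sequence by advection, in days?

1.70

With flow normal to the layers, continuity requires the same specific discharge q through every layer.
Σ(b_i/K_i) = 13.4/9.01 + 4.31/1270 + 4.96/46.5 = 1.597 d.
q = Δh / Σ(b_i/K_i) = 4.93 / 1.597 = 3.086 m/day.
In each layer the seepage velocity is v_i = q/n_i, so the layer transit time is t_i = b_i·n_i / q:
  layer 1 (medium sand): t_1 = 13.4 × 0.22 / 3.086 = 0.9551 d
  layer 2 (clean gravel): t_2 = 4.31 × 0.18 / 3.086 = 0.2514 d
  layer 3 (coarse sand): t_3 = 4.96 × 0.31 / 3.086 = 0.4982 d
Total t = Σ t_i = 1.705 days.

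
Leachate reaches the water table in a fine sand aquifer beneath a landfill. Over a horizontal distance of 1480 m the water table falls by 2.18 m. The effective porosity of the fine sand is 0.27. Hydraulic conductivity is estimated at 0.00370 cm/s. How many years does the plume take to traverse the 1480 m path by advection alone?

Convert K: 0.00370 cm/s × 864 = 3.197 m/day.
Hydraulic gradient i = Δh / L = 2.18 / 1480 = 0.001473.
Darcy flux q = K · i = 3.197 × 0.001473 = 0.004709 m/day.
Seepage velocity v = q / n_e = 0.004709 / 0.27 = 0.01744 m/day.
Travel time t = L / v = 1480 / 0.01744 = 84862 days = 232.3 years.

232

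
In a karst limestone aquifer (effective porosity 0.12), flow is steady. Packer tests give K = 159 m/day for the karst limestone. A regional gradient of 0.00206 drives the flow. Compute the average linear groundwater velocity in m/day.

Hydraulic gradient i = 0.00206.
Darcy flux q = K · i = 159.0 × 0.002060 = 0.3275 m/day.
Seepage velocity v = q / n_e = 0.3275 / 0.12 = 2.730 m/day.

2.73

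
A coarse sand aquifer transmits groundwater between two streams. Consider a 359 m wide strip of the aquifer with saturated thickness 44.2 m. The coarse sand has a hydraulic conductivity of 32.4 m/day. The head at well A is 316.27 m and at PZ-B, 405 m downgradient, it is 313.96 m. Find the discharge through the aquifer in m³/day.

2930

Cross-sectional area A = 359 × 44.2 = 15868 m².
Hydraulic gradient i = (316.27 − 313.96) / 405 = 2.31 / 405 = 0.005704.
Darcy's law: Q = K · A · i = 32.40 × 15868 × 0.005704 = 2932 m³/day.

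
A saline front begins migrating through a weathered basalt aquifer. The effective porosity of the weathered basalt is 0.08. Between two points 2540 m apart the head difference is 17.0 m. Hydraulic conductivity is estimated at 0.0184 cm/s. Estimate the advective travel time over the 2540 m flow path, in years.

Convert K: 0.0184 cm/s × 864 = 15.90 m/day.
Hydraulic gradient i = Δh / L = 17.0 / 2540 = 0.006693.
Darcy flux q = K · i = 15.90 × 0.006693 = 0.1064 m/day.
Seepage velocity v = q / n_e = 0.1064 / 0.08 = 1.330 m/day.
Travel time t = L / v = 2540 / 1.330 = 1910 days = 5.229 years.

5.23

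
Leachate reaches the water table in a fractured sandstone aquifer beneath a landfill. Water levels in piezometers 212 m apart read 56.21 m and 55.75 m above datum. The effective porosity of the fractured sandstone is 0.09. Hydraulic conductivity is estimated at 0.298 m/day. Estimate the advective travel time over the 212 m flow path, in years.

80.8

Hydraulic gradient i = (56.21 − 55.75) / 212 = 0.46 / 212 = 0.002170.
Darcy flux q = K · i = 0.2980 × 0.002170 = 0.0006466 m/day.
Seepage velocity v = q / n_e = 0.0006466 / 0.09 = 0.007184 m/day.
Travel time t = L / v = 212 / 0.007184 = 29508 days = 80.79 years.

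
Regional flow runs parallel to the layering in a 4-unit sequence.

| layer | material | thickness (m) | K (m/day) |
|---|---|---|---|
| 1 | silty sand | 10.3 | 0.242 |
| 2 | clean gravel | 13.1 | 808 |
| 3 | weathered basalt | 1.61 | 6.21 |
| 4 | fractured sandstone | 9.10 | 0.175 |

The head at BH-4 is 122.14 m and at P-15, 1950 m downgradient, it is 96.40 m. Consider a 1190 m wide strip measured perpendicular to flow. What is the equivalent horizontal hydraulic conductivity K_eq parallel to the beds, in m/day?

Flow is parallel to layering, so each bed carries its own Darcy discharge and the transmissivities add.
Σ(K_i·b_i) = 0.242×10.3 + 808×13.1 + 6.21×1.61 + 0.175×9.10 = 10599 m²/day.
Total thickness b = 34.11 m, so K_eq = Σ(K_i·b_i)/b = 310.7 m/day.

311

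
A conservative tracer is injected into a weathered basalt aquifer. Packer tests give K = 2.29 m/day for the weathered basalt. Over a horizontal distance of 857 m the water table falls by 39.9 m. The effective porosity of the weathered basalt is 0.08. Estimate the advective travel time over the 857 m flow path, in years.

Hydraulic gradient i = Δh / L = 39.9 / 857 = 0.04656.
Darcy flux q = K · i = 2.290 × 0.04656 = 0.1066 m/day.
Seepage velocity v = q / n_e = 0.1066 / 0.08 = 1.333 m/day.
Travel time t = L / v = 857 / 1.333 = 643.0 days = 1.761 years.

1.76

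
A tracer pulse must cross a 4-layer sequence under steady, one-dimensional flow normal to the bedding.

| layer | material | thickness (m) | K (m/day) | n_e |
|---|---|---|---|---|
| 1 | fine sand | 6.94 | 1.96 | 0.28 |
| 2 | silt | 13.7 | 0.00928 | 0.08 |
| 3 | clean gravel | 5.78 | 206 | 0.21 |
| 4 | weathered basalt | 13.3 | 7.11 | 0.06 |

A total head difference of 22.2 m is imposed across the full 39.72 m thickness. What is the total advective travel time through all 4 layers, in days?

With flow normal to the layers, continuity requires the same specific discharge q through every layer.
Σ(b_i/K_i) = 6.94/1.96 + 13.7/0.00928 + 5.78/206 + 13.3/7.11 = 1482 d.
q = Δh / Σ(b_i/K_i) = 22.2 / 1482 = 0.01498 m/day.
In each layer the seepage velocity is v_i = q/n_i, so the layer transit time is t_i = b_i·n_i / q:
  layer 1 (fine sand): t_1 = 6.94 × 0.28 / 0.01498 = 129.7 d
  layer 2 (silt): t_2 = 13.7 × 0.08 / 0.01498 = 73.15 d
  layer 3 (clean gravel): t_3 = 5.78 × 0.21 / 0.01498 = 81.01 d
  layer 4 (weathered basalt): t_4 = 13.3 × 0.06 / 0.01498 = 53.26 d
Total t = Σ t_i = 337.1 days.

337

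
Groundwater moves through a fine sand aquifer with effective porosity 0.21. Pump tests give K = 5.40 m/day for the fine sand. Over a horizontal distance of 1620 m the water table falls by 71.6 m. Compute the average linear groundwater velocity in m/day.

1.14

Hydraulic gradient i = Δh / L = 71.6 / 1620 = 0.04420.
Darcy flux q = K · i = 5.400 × 0.04420 = 0.2387 m/day.
Seepage velocity v = q / n_e = 0.2387 / 0.21 = 1.137 m/day.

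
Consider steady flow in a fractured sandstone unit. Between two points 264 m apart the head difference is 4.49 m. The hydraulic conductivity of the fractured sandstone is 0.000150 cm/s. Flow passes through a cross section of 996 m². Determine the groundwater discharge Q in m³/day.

2.20

Convert K: 0.000150 cm/s × 864 = 0.1296 m/day.
Hydraulic gradient i = Δh / L = 4.49 / 264 = 0.01701.
Darcy's law: Q = K · A · i = 0.1296 × 996.0 × 0.01701 = 2.195 m³/day.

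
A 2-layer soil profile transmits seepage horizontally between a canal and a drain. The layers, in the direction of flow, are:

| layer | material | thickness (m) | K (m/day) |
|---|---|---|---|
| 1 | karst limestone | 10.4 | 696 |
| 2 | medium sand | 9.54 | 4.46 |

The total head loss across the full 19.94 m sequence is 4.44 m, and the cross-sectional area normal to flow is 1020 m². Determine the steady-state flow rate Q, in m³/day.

Flow is perpendicular to layering, so the layers act in series and the equivalent K is the thickness-weighted harmonic mean.
Total thickness L = 10.4 + 9.54 = 19.94 m.
Σ(b_i/K_i) = 10.4/696 + 9.54/4.46 = 2.154 d.
K_eq = L / Σ(b_i/K_i) = 19.94 / 2.154 = 9.257 m/day.
Q = K_eq · A · (Δh/L) = 9.257 × 1020 × (4.44/19.94) = 2103 m³/day.

2100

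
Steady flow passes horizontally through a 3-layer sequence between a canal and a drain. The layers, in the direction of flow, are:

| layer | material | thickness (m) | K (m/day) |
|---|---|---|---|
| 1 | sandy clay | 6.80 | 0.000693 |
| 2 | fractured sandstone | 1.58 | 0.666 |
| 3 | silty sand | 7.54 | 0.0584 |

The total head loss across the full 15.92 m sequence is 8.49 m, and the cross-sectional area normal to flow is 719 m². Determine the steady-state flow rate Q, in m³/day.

Flow is perpendicular to layering, so the layers act in series and the equivalent K is the thickness-weighted harmonic mean.
Total thickness L = 6.80 + 1.58 + 7.54 = 15.92 m.
Σ(b_i/K_i) = 6.80/0.000693 + 1.58/0.666 + 7.54/0.0584 = 9944 d.
K_eq = L / Σ(b_i/K_i) = 15.92 / 9944 = 0.001601 m/day.
Q = K_eq · A · (Δh/L) = 0.001601 × 719 × (8.49/15.92) = 0.6139 m³/day.

0.614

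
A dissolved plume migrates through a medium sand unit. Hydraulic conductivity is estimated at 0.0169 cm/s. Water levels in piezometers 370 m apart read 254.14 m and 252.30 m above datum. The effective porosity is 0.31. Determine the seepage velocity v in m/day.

0.234

Convert K: 0.0169 cm/s × 864 = 14.60 m/day.
Hydraulic gradient i = (254.14 − 252.30) / 370 = 1.84 / 370 = 0.004973.
Darcy flux q = K · i = 14.60 × 0.004973 = 0.07261 m/day.
Seepage velocity v = q / n_e = 0.07261 / 0.31 = 0.2342 m/day.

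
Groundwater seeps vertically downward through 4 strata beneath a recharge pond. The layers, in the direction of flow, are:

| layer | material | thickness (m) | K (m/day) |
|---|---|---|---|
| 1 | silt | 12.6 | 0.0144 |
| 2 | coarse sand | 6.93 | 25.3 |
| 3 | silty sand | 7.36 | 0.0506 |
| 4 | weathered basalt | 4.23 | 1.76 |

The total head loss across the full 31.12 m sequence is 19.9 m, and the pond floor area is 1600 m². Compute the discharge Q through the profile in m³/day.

Flow is perpendicular to layering, so the layers act in series and the equivalent K is the thickness-weighted harmonic mean.
Total thickness L = 12.6 + 6.93 + 7.36 + 4.23 = 31.12 m.
Σ(b_i/K_i) = 12.6/0.0144 + 6.93/25.3 + 7.36/0.0506 + 4.23/1.76 = 1023 d.
K_eq = L / Σ(b_i/K_i) = 31.12 / 1023 = 0.03042 m/day.
Q = K_eq · A · (Δh/L) = 0.03042 × 1600 × (19.9/31.12) = 31.12 m³/day.

31.1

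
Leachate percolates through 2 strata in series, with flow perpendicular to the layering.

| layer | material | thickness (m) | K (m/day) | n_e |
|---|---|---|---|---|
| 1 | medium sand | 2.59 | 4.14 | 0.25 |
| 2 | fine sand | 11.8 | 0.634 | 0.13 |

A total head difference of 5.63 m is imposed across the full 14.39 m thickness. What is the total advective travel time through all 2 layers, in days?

With flow normal to the layers, continuity requires the same specific discharge q through every layer.
Σ(b_i/K_i) = 2.59/4.14 + 11.8/0.634 = 19.24 d.
q = Δh / Σ(b_i/K_i) = 5.63 / 19.24 = 0.2927 m/day.
In each layer the seepage velocity is v_i = q/n_i, so the layer transit time is t_i = b_i·n_i / q:
  layer 1 (medium sand): t_1 = 2.59 × 0.25 / 0.2927 = 2.212 d
  layer 2 (fine sand): t_2 = 11.8 × 0.13 / 0.2927 = 5.242 d
Total t = Σ t_i = 7.454 days.

7.45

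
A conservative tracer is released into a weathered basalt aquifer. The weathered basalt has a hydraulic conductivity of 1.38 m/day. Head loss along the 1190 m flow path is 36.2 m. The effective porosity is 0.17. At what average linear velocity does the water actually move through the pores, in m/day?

Hydraulic gradient i = Δh / L = 36.2 / 1190 = 0.03042.
Darcy flux q = K · i = 1.380 × 0.03042 = 0.04198 m/day.
Seepage velocity v = q / n_e = 0.04198 / 0.17 = 0.2469 m/day.

0.247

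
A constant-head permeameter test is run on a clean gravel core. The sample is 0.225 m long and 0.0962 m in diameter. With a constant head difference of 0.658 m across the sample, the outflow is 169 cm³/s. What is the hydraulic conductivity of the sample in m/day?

687

Cross-sectional area A = π·(d/2)² = π × (0.0962/2)² = 0.007268 m².
Convert discharge: 169 cm³/s = 0.0001690 m³/s.
Darcy's law rearranged: K = Q·L / (A·Δh) = 0.0001690 × 0.225 / (0.007268 × 0.658) = 0.007951 m/s = 686.9 m/day.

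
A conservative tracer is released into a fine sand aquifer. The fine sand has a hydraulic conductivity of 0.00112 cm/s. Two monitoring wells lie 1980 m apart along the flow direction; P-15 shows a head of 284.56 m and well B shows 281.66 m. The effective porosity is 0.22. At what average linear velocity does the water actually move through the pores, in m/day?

Convert K: 0.00112 cm/s × 864 = 0.9677 m/day.
Hydraulic gradient i = (284.56 − 281.66) / 1980 = 2.9 / 1980 = 0.001465.
Darcy flux q = K · i = 0.9677 × 0.001465 = 0.001417 m/day.
Seepage velocity v = q / n_e = 0.001417 / 0.22 = 0.006442 m/day.

0.00644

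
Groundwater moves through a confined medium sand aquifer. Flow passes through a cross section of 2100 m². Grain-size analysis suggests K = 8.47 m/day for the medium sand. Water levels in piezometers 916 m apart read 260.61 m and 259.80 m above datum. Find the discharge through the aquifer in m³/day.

15.7

Hydraulic gradient i = (260.61 − 259.80) / 916 = 0.81 / 916 = 0.0008843.
Darcy's law: Q = K · A · i = 8.470 × 2100 × 0.0008843 = 15.73 m³/day.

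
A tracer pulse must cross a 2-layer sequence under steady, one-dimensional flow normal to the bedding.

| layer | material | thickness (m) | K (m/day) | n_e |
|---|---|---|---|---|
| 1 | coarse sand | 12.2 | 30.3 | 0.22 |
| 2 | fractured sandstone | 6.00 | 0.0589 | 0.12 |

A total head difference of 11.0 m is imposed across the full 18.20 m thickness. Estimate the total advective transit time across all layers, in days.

31.6

With flow normal to the layers, continuity requires the same specific discharge q through every layer.
Σ(b_i/K_i) = 12.2/30.3 + 6.00/0.0589 = 102.3 d.
q = Δh / Σ(b_i/K_i) = 11.0 / 102.3 = 0.1076 m/day.
In each layer the seepage velocity is v_i = q/n_i, so the layer transit time is t_i = b_i·n_i / q:
  layer 1 (coarse sand): t_1 = 12.2 × 0.22 / 0.1076 = 24.95 d
  layer 2 (fractured sandstone): t_2 = 6.00 × 0.12 / 0.1076 = 6.694 d
Total t = Σ t_i = 31.65 days.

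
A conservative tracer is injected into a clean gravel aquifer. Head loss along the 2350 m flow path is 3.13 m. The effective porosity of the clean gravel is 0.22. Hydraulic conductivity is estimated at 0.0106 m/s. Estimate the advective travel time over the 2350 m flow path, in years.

1.16

Convert K: 0.0106 m/s × 86400 = 915.8 m/day.
Hydraulic gradient i = Δh / L = 3.13 / 2350 = 0.001332.
Darcy flux q = K · i = 915.8 × 0.001332 = 1.220 m/day.
Seepage velocity v = q / n_e = 1.220 / 0.22 = 5.545 m/day.
Travel time t = L / v = 2350 / 5.545 = 423.8 days = 1.160 years.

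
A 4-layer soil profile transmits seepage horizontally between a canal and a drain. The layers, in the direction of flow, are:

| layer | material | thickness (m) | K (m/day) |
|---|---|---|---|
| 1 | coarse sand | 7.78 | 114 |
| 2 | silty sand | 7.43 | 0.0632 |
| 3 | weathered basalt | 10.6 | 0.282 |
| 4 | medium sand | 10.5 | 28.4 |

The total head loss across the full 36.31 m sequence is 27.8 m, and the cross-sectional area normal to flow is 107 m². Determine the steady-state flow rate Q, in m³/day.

Flow is perpendicular to layering, so the layers act in series and the equivalent K is the thickness-weighted harmonic mean.
Total thickness L = 7.78 + 7.43 + 10.6 + 10.5 = 36.31 m.
Σ(b_i/K_i) = 7.78/114 + 7.43/0.0632 + 10.6/0.282 + 10.5/28.4 = 155.6 d.
K_eq = L / Σ(b_i/K_i) = 36.31 / 155.6 = 0.2334 m/day.
Q = K_eq · A · (Δh/L) = 0.2334 × 107 × (27.8/36.31) = 19.12 m³/day.

19.1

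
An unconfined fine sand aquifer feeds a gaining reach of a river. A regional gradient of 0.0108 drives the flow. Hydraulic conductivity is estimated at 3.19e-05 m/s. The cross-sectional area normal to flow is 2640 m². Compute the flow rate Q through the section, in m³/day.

78.6

Convert K: 3.19e-05 m/s × 86400 = 2.756 m/day.
Hydraulic gradient i = 0.0108.
Darcy's law: Q = K · A · i = 2.756 × 2640 × 0.01080 = 78.58 m³/day.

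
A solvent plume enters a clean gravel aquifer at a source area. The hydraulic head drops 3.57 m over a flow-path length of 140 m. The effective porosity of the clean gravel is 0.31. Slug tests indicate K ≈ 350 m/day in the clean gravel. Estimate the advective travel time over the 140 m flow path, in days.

Hydraulic gradient i = Δh / L = 3.57 / 140 = 0.02550.
Darcy flux q = K · i = 350.0 × 0.02550 = 8.925 m/day.
Seepage velocity v = q / n_e = 8.925 / 0.31 = 28.79 m/day.
Travel time t = L / v = 140 / 28.79 = 4.863 days.

4.86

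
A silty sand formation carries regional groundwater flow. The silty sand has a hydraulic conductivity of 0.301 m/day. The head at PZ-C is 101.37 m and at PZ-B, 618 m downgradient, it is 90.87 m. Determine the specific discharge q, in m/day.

Hydraulic gradient i = (101.37 − 90.87) / 618 = 10.5 / 618 = 0.01699.
Specific discharge q = K · i = 0.3010 × 0.01699 = 0.005114 m/day.

0.00511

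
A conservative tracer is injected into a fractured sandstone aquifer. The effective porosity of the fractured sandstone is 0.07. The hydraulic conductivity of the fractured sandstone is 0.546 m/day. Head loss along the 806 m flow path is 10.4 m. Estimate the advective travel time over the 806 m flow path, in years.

Hydraulic gradient i = Δh / L = 10.4 / 806 = 0.01290.
Darcy flux q = K · i = 0.5460 × 0.01290 = 0.007045 m/day.
Seepage velocity v = q / n_e = 0.007045 / 0.07 = 0.1006 m/day.
Travel time t = L / v = 806 / 0.1006 = 8008 days = 21.93 years.

21.9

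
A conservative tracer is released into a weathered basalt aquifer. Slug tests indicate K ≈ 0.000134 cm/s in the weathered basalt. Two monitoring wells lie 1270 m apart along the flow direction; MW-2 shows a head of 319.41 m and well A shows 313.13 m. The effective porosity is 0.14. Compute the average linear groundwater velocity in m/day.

Convert K: 0.000134 cm/s × 864 = 0.1158 m/day.
Hydraulic gradient i = (319.41 − 313.13) / 1270 = 6.28 / 1270 = 0.004945.
Darcy flux q = K · i = 0.1158 × 0.004945 = 0.0005725 m/day.
Seepage velocity v = q / n_e = 0.0005725 / 0.14 = 0.004089 m/day.

0.00409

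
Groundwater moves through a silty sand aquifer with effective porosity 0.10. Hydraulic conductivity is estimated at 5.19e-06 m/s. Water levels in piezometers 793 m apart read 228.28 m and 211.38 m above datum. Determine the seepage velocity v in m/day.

Convert K: 5.19e-06 m/s × 86400 = 0.4484 m/day.
Hydraulic gradient i = (228.28 − 211.38) / 793 = 16.9 / 793 = 0.02131.
Darcy flux q = K · i = 0.4484 × 0.02131 = 0.009556 m/day.
Seepage velocity v = q / n_e = 0.009556 / 0.10 = 0.09556 m/day.

0.0956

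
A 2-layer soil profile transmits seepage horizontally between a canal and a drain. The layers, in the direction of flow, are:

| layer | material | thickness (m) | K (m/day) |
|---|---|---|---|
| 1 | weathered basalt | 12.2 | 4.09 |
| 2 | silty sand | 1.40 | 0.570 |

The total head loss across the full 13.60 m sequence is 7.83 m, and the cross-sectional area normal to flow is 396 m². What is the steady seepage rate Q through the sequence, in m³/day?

570

Flow is perpendicular to layering, so the layers act in series and the equivalent K is the thickness-weighted harmonic mean.
Total thickness L = 12.2 + 1.40 = 13.60 m.
Σ(b_i/K_i) = 12.2/4.09 + 1.40/0.570 = 5.439 d.
K_eq = L / Σ(b_i/K_i) = 13.60 / 5.439 = 2.500 m/day.
Q = K_eq · A · (Δh/L) = 2.500 × 396 × (7.83/13.60) = 570.1 m³/day.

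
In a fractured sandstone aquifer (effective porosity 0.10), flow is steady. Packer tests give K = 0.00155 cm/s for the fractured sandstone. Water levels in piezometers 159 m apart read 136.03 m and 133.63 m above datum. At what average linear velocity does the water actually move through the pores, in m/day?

Convert K: 0.00155 cm/s × 864 = 1.339 m/day.
Hydraulic gradient i = (136.03 − 133.63) / 159 = 2.4 / 159 = 0.01509.
Darcy flux q = K · i = 1.339 × 0.01509 = 0.02021 m/day.
Seepage velocity v = q / n_e = 0.02021 / 0.10 = 0.2021 m/day.

0.202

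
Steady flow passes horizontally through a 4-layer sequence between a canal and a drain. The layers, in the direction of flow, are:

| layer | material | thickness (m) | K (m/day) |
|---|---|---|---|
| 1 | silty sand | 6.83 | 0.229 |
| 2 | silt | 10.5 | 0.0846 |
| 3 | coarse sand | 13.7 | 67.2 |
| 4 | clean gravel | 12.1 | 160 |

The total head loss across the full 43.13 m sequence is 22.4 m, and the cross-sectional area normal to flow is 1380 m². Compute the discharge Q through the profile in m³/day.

Flow is perpendicular to layering, so the layers act in series and the equivalent K is the thickness-weighted harmonic mean.
Total thickness L = 6.83 + 10.5 + 13.7 + 12.1 = 43.13 m.
Σ(b_i/K_i) = 6.83/0.229 + 10.5/0.0846 + 13.7/67.2 + 12.1/160 = 154.2 d.
K_eq = L / Σ(b_i/K_i) = 43.13 / 154.2 = 0.2797 m/day.
Q = K_eq · A · (Δh/L) = 0.2797 × 1380 × (22.4/43.13) = 200.4 m³/day.

200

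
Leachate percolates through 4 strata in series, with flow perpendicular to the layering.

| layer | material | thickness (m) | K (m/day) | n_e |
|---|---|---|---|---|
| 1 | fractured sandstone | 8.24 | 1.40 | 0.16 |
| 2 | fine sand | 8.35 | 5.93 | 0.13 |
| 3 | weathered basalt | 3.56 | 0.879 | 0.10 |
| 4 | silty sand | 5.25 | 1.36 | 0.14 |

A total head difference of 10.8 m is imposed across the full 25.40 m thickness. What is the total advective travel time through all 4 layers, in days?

4.92

With flow normal to the layers, continuity requires the same specific discharge q through every layer.
Σ(b_i/K_i) = 8.24/1.40 + 8.35/5.93 + 3.56/0.879 + 5.25/1.36 = 15.20 d.
q = Δh / Σ(b_i/K_i) = 10.8 / 15.20 = 0.7103 m/day.
In each layer the seepage velocity is v_i = q/n_i, so the layer transit time is t_i = b_i·n_i / q:
  layer 1 (fractured sandstone): t_1 = 8.24 × 0.16 / 0.7103 = 1.856 d
  layer 2 (fine sand): t_2 = 8.35 × 0.13 / 0.7103 = 1.528 d
  layer 3 (weathered basalt): t_3 = 3.56 × 0.10 / 0.7103 = 0.5012 d
  layer 4 (silty sand): t_4 = 5.25 × 0.14 / 0.7103 = 1.035 d
Total t = Σ t_i = 4.920 days.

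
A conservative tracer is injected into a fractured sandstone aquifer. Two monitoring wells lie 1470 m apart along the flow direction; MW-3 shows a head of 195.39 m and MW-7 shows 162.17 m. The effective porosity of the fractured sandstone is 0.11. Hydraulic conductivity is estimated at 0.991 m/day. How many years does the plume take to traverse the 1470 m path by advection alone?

Hydraulic gradient i = (195.39 − 162.17) / 1470 = 33.22 / 1470 = 0.02260.
Darcy flux q = K · i = 0.9910 × 0.02260 = 0.02240 m/day.
Seepage velocity v = q / n_e = 0.02240 / 0.11 = 0.2036 m/day.
Travel time t = L / v = 1470 / 0.2036 = 7220 days = 19.77 years.

19.8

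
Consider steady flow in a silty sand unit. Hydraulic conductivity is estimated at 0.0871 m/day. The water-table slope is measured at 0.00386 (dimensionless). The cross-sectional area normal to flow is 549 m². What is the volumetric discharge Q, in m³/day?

0.185

Hydraulic gradient i = 0.00386.
Darcy's law: Q = K · A · i = 0.08710 × 549.0 × 0.003860 = 0.1846 m³/day.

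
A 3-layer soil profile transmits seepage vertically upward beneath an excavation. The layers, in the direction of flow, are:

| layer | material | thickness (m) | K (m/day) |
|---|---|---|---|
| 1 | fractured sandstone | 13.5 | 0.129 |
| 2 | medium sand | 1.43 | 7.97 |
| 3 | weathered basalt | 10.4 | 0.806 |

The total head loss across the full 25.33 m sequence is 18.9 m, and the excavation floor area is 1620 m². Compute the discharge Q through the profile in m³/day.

Flow is perpendicular to layering, so the layers act in series and the equivalent K is the thickness-weighted harmonic mean.
Total thickness L = 13.5 + 1.43 + 10.4 = 25.33 m.
Σ(b_i/K_i) = 13.5/0.129 + 1.43/7.97 + 10.4/0.806 = 117.7 d.
K_eq = L / Σ(b_i/K_i) = 25.33 / 117.7 = 0.2151 m/day.
Q = K_eq · A · (Δh/L) = 0.2151 × 1620 × (18.9/25.33) = 260.1 m³/day.

260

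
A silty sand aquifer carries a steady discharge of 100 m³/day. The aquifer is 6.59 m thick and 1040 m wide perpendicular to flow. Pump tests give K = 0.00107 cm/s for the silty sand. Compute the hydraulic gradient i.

0.0158

Convert K: 0.00107 cm/s × 864 = 0.9245 m/day.
Cross-sectional area A = 1040 × 6.59 = 6854 m².
From Q = K·A·i, i = Q / (K·A) = 100 / (0.9245 × 6854) = 0.01578.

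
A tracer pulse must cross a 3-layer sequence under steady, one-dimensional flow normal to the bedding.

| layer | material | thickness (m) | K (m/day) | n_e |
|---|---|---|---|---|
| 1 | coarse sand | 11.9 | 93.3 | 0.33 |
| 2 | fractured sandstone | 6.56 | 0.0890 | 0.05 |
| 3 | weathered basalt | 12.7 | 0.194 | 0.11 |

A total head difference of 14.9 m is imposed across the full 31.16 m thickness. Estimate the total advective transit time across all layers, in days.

With flow normal to the layers, continuity requires the same specific discharge q through every layer.
Σ(b_i/K_i) = 11.9/93.3 + 6.56/0.0890 + 12.7/0.194 = 139.3 d.
q = Δh / Σ(b_i/K_i) = 14.9 / 139.3 = 0.1070 m/day.
In each layer the seepage velocity is v_i = q/n_i, so the layer transit time is t_i = b_i·n_i / q:
  layer 1 (coarse sand): t_1 = 11.9 × 0.33 / 0.1070 = 36.71 d
  layer 2 (fractured sandstone): t_2 = 6.56 × 0.05 / 0.1070 = 3.066 d
  layer 3 (weathered basalt): t_3 = 12.7 × 0.11 / 0.1070 = 13.06 d
Total t = Σ t_i = 52.84 days.

52.8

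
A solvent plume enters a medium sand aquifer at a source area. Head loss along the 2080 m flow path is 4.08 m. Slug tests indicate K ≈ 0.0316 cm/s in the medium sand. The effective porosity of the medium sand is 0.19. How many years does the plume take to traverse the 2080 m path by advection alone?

Convert K: 0.0316 cm/s × 864 = 27.30 m/day.
Hydraulic gradient i = Δh / L = 4.08 / 2080 = 0.001962.
Darcy flux q = K · i = 27.30 × 0.001962 = 0.05355 m/day.
Seepage velocity v = q / n_e = 0.05355 / 0.19 = 0.2819 m/day.
Travel time t = L / v = 2080 / 0.2819 = 7379 days = 20.20 years.

20.2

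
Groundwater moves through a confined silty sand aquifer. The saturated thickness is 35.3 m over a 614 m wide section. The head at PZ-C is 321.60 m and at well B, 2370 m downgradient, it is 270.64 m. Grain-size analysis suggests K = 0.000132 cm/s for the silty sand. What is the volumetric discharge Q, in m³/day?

Convert K: 0.000132 cm/s × 864 = 0.1140 m/day.
Cross-sectional area A = 614 × 35.3 = 21674 m².
Hydraulic gradient i = (321.60 − 270.64) / 2370 = 50.96 / 2370 = 0.02150.
Darcy's law: Q = K · A · i = 0.1140 × 21674 × 0.02150 = 53.15 m³/day.

53.2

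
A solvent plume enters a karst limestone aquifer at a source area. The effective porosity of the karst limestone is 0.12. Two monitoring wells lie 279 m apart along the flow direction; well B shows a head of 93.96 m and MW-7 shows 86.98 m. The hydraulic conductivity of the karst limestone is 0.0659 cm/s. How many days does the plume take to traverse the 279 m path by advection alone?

23.5

Convert K: 0.0659 cm/s × 864 = 56.94 m/day.
Hydraulic gradient i = (93.96 − 86.98) / 279 = 6.98 / 279 = 0.02502.
Darcy flux q = K · i = 56.94 × 0.02502 = 1.424 m/day.
Seepage velocity v = q / n_e = 1.424 / 0.12 = 11.87 m/day.
Travel time t = L / v = 279 / 11.87 = 23.50 days.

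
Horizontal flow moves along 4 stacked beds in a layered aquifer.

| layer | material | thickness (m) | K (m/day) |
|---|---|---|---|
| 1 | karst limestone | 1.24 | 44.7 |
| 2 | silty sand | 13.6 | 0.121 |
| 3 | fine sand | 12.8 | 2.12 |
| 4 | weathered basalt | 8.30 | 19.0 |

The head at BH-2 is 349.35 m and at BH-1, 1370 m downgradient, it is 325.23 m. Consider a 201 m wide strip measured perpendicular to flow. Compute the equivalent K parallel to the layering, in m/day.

Flow is parallel to layering, so each bed carries its own Darcy discharge and the transmissivities add.
Σ(K_i·b_i) = 44.7×1.24 + 0.121×13.6 + 2.12×12.8 + 19.0×8.30 = 241.9 m²/day.
Total thickness b = 35.94 m, so K_eq = Σ(K_i·b_i)/b = 6.731 m/day.

6.73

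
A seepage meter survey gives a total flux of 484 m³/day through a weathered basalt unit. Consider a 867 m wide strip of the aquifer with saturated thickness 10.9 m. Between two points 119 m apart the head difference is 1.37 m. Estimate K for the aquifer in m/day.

Cross-sectional area A = 867 × 10.9 = 9450 m².
Hydraulic gradient i = Δh / L = 1.37 / 119 = 0.01151.
From Q = K·A·i, K = Q / (A·i) = 484 / (9450 × 0.01151) = 4.449 m/day.

4.45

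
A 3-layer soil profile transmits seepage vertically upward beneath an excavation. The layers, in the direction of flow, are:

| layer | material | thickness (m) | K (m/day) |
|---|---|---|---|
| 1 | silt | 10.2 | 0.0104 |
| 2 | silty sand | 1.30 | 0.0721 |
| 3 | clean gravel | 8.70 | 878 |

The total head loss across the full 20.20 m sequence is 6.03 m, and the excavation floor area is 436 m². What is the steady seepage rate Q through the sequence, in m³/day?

2.63

Flow is perpendicular to layering, so the layers act in series and the equivalent K is the thickness-weighted harmonic mean.
Total thickness L = 10.2 + 1.30 + 8.70 = 20.20 m.
Σ(b_i/K_i) = 10.2/0.0104 + 1.30/0.0721 + 8.70/878 = 998.8 d.
K_eq = L / Σ(b_i/K_i) = 20.20 / 998.8 = 0.02022 m/day.
Q = K_eq · A · (Δh/L) = 0.02022 × 436 × (6.03/20.20) = 2.632 m³/day.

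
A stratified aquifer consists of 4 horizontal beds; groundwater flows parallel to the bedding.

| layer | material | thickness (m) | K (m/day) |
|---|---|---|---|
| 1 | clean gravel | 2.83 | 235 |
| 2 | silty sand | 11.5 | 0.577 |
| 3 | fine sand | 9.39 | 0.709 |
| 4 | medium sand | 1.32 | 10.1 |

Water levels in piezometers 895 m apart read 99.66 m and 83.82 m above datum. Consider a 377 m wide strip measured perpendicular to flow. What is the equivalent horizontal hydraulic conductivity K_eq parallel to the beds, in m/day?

27.6

Flow is parallel to layering, so each bed carries its own Darcy discharge and the transmissivities add.
Σ(K_i·b_i) = 235×2.83 + 0.577×11.5 + 0.709×9.39 + 10.1×1.32 = 691.7 m²/day.
Total thickness b = 25.04 m, so K_eq = Σ(K_i·b_i)/b = 27.62 m/day.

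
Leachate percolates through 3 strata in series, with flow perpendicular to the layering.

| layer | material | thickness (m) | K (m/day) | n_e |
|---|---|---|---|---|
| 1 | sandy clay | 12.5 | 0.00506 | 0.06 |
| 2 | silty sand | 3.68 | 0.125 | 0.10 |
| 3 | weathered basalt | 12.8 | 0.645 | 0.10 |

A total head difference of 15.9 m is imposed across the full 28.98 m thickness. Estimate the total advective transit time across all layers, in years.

1.04

With flow normal to the layers, continuity requires the same specific discharge q through every layer.
Σ(b_i/K_i) = 12.5/0.00506 + 3.68/0.125 + 12.8/0.645 = 2520 d.
q = Δh / Σ(b_i/K_i) = 15.9 / 2520 = 0.006310 m/day.
In each layer the seepage velocity is v_i = q/n_i, so the layer transit time is t_i = b_i·n_i / q:
  layer 1 (sandy clay): t_1 = 12.5 × 0.06 / 0.006310 = 118.9 d
  layer 2 (silty sand): t_2 = 3.68 × 0.10 / 0.006310 = 58.32 d
  layer 3 (weathered basalt): t_3 = 12.8 × 0.10 / 0.006310 = 202.8 d
Total t = Σ t_i = 380.0 days = 1.040 years.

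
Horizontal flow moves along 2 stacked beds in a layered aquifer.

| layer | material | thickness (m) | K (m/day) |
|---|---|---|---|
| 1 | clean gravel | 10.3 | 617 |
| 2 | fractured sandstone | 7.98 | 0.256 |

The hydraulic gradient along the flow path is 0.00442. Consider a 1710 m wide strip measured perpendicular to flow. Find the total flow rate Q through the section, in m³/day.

48000

Flow is parallel to layering, so each bed carries its own Darcy discharge and the transmissivities add.
Σ(K_i·b_i) = 617×10.3 + 0.256×7.98 = 6357 m²/day.
Hydraulic gradient i = 0.00442.
Q = Σ(K_i·b_i) · W · i = 6357 × 1710 × 0.004420 = 48049 m³/day.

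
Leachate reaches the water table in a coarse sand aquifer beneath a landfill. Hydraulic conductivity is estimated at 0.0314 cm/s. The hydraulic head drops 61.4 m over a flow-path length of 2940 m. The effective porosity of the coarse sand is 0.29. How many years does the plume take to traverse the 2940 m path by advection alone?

Convert K: 0.0314 cm/s × 864 = 27.13 m/day.
Hydraulic gradient i = Δh / L = 61.4 / 2940 = 0.02088.
Darcy flux q = K · i = 27.13 × 0.02088 = 0.5666 m/day.
Seepage velocity v = q / n_e = 0.5666 / 0.29 = 1.954 m/day.
Travel time t = L / v = 2940 / 1.954 = 1505 days = 4.120 years.

4.12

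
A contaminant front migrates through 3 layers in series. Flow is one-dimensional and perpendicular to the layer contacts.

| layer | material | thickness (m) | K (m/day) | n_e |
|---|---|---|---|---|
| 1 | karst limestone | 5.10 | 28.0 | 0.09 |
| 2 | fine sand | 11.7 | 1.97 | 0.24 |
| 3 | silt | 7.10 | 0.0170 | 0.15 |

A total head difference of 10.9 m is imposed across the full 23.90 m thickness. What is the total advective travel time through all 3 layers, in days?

168

With flow normal to the layers, continuity requires the same specific discharge q through every layer.
Σ(b_i/K_i) = 5.10/28.0 + 11.7/1.97 + 7.10/0.0170 = 423.8 d.
q = Δh / Σ(b_i/K_i) = 10.9 / 423.8 = 0.02572 m/day.
In each layer the seepage velocity is v_i = q/n_i, so the layer transit time is t_i = b_i·n_i / q:
  layer 1 (karst limestone): t_1 = 5.10 × 0.09 / 0.02572 = 17.84 d
  layer 2 (fine sand): t_2 = 11.7 × 0.24 / 0.02572 = 109.2 d
  layer 3 (silt): t_3 = 7.10 × 0.15 / 0.02572 = 41.40 d
Total t = Σ t_i = 168.4 days.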